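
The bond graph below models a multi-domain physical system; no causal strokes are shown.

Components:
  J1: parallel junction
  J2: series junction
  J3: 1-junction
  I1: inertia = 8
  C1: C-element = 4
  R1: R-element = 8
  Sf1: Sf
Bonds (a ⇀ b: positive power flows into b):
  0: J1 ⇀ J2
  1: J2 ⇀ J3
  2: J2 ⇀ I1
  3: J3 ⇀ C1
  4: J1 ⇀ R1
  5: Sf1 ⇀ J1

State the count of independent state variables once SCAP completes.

#5 stroke→Sf1  (source Sf1 imposes f)
#2 stroke→I1  (I1: I, integral causality)
#0 stroke→J2  (common-f at J2 fixed by 2)
#1 stroke→J2  (J2: bond 2 brought flow, rest push out)
#3 stroke→J3  (1-jn J3 has f-setter on 1)
#4 stroke→J1  (closing 0-jn rule on J1)

2  (C1, I1 all integral)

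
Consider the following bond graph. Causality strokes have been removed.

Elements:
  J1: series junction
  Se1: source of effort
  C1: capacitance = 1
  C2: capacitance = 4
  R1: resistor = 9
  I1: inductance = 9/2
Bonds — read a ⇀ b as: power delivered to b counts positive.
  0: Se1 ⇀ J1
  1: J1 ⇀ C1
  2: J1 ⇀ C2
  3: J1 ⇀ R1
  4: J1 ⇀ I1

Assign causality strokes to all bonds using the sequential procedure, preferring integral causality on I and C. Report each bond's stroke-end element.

bond 0 →J1
bond 1 →J1
bond 2 →J1
bond 3 →J1
bond 4 →I1

b0 stroke→J1  (Se1 fixes effort; stroke away)
b1 stroke→J1  (prefer integral on C1)
b2 stroke→J1  (C2: C, integral causality)
b4 stroke→I1  (prefer integral on I1)
b3 stroke→J1  (1-jn J1 has f-setter on 4)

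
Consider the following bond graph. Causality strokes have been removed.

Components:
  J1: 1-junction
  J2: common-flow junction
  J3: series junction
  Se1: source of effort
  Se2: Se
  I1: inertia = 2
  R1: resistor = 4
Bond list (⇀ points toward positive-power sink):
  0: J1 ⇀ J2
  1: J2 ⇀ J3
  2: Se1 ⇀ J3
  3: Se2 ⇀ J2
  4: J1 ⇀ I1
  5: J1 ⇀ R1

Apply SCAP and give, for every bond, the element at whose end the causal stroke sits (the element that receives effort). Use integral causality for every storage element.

b2 →J3  (Se1 fixes effort; stroke away)
b3 →J2  (source Se2 imposes e)
b1 →J2  (J3: last free bond brings flow in)
b0 →J1  (J2 needs exactly one f-in)
b4 →I1  (I1: I, integral causality)
b5 →J1  (common-f at J1 fixed by 4)

bond 0 →J1
bond 1 →J2
bond 2 →J3
bond 3 →J2
bond 4 →I1
bond 5 →J1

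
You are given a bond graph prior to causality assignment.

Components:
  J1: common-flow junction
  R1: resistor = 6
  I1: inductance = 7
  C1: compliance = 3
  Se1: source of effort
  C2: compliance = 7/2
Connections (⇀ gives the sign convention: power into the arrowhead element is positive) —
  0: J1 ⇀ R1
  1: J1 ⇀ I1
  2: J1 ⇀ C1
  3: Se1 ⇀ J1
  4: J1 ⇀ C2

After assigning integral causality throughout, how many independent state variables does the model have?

#3 stroke→J1  (Se1 (Se) sets effort on bond)
#1 stroke→I1  (I1: I, integral causality)
#0 stroke→J1  (common-f at J1 fixed by 1)
#2 stroke→J1  (J1: bond 1 brought flow, rest push out)
#4 stroke→J1  (J1 flow already set via bond 1)

3  (C1, C2, I1 all integral)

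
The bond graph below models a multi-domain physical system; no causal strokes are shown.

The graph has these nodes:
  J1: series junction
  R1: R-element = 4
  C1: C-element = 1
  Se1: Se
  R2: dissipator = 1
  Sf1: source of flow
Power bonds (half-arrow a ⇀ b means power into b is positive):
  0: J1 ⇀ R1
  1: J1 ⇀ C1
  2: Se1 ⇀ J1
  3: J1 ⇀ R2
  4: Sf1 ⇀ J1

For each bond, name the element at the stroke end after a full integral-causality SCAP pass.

b2 →J1  (Se1: effort source, stroke at far end)
b4 →Sf1  (Sf1 (Sf) sets flow on bond)
b0 →J1  (J1 flow already set via bond 4)
b1 →J1  (1-jn J1 has f-setter on 4)
b3 →J1  (J1: bond 4 brought flow, rest push out)

#0 →J1
#1 →J1
#2 →J1
#3 →J1
#4 →Sf1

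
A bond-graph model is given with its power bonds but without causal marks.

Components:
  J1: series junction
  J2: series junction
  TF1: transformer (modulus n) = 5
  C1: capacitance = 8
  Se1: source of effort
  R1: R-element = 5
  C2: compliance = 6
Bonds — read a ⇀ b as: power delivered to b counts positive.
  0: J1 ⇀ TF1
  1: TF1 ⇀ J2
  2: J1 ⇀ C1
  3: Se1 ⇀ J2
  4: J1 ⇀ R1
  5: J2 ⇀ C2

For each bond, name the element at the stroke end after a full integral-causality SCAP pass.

β0 →J1
β1 →TF1
β2 →J1
β3 →J2
β4 →R1
β5 →J2

β3 |J2  (Se1 (Se) sets effort on bond)
β2 |J1  (prefer integral on C1)
β5 |J2  (prefer integral on C2)
β1 |TF1  (J2 needs exactly one f-in)
β0 |J1  (TF1 one-in-one-out from 1)
β4 |R1  (closing 1-jn rule on J1)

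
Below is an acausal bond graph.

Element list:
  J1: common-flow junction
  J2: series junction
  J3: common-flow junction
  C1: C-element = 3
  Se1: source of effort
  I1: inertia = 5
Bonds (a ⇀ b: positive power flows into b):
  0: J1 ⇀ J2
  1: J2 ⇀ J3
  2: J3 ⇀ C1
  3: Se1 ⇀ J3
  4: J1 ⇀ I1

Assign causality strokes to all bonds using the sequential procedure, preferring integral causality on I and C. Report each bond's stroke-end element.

bond 0 |J1
bond 1 |J2
bond 2 |J3
bond 3 |J3
bond 4 |I1

bond 3 stroke→J3  (Se1 (Se) sets effort on bond)
bond 2 stroke→J3  (C1 integral (e out))
bond 1 stroke→J2  (only one flow-in slot at J3)
bond 0 stroke→J1  (J2 needs exactly one f-in)
bond 4 stroke→I1  (closing 1-jn rule on J1)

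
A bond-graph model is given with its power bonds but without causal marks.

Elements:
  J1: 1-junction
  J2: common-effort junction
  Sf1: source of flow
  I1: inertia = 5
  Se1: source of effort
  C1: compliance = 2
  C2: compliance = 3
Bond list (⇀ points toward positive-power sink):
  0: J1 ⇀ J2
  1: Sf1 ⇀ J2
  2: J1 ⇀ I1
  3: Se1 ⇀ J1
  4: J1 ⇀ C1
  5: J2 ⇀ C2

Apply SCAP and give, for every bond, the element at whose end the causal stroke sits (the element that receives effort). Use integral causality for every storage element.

β1 →Sf1  (Sf1 (Sf) sets flow on bond)
β3 →J1  (Se1 fixes effort; stroke away)
β2 →I1  (I1 outputs flow p/I1)
β0 →J1  (1-jn J1 has f-setter on 2)
β4 →J1  (common-f at J1 fixed by 2)
β5 →J2  (J2: last free bond brings effort in)

b0 stroke at J1
b1 stroke at Sf1
b2 stroke at I1
b3 stroke at J1
b4 stroke at J1
b5 stroke at J2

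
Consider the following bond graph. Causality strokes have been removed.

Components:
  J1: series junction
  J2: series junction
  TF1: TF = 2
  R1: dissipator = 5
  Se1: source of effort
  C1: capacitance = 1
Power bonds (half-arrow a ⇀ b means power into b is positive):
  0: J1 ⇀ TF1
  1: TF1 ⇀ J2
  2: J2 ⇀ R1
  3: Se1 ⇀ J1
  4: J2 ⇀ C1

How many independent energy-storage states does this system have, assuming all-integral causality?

b3 stroke→J1  (Se1: effort source, stroke at far end)
b0 stroke→TF1  (only one flow-in slot at J1)
b1 stroke→J2  (TF1: transformer flips bond 0)
b4 stroke→J2  (C1 integral (e out))
b2 stroke→R1  (J2: last free bond brings flow in)

1  (C1 all integral)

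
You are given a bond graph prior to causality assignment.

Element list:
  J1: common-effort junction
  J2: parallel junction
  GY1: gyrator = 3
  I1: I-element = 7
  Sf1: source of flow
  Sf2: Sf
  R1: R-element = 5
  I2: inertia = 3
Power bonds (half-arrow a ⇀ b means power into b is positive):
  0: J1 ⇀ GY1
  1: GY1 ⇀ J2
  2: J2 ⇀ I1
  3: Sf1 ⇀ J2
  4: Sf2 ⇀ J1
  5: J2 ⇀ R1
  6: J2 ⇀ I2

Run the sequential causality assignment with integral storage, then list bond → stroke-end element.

β3 stroke→Sf1  (Sf1 fixes flow; stroke at Sf1)
β4 stroke→Sf2  (Sf2 fixes flow; stroke at Sf2)
β0 stroke→J1  (J1 needs exactly one e-in)
β1 stroke→J2  (GY GY1: same side as bond 0)
β2 stroke→I1  (J2 effort already set via bond 1)
β5 stroke→R1  (0-jn J2 has e-setter on 1)
β6 stroke→I2  (J2 effort already set via bond 1)

#0 |J1
#1 |J2
#2 |I1
#3 |Sf1
#4 |Sf2
#5 |R1
#6 |I2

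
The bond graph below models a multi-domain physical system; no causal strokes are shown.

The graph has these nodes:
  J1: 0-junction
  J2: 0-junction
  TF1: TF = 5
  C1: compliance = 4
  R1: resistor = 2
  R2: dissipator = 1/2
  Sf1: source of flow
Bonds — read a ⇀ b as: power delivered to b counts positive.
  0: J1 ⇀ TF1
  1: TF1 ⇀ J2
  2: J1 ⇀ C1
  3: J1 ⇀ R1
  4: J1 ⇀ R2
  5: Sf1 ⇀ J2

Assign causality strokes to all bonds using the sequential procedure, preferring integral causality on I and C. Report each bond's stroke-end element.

b0 →TF1
b1 →J2
b2 →J1
b3 →R1
b4 →R2
b5 →Sf1

bond 5 →Sf1  (source Sf1 imposes f)
bond 1 →J2  (only one effort-in slot at J2)
bond 0 →TF1  (TF1: transformer flips bond 1)
bond 2 →J1  (C1 outputs effort q/C1)
bond 3 →R1  (J1 effort already set via bond 2)
bond 4 →R2  (0-jn J1 has e-setter on 2)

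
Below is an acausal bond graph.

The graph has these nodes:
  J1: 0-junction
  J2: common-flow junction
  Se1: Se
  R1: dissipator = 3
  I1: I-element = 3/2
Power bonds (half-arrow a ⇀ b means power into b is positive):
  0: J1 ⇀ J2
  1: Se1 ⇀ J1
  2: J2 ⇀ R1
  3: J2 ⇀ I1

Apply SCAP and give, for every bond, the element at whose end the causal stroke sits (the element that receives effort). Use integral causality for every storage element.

#1 stroke→J1  (Se1 fixes effort; stroke away)
#0 stroke→J2  (J1 effort already set via bond 1)
#3 stroke→I1  (I1: I, integral causality)
#2 stroke→J2  (J2 flow already set via bond 3)

bond 0 |J2
bond 1 |J1
bond 2 |J2
bond 3 |I1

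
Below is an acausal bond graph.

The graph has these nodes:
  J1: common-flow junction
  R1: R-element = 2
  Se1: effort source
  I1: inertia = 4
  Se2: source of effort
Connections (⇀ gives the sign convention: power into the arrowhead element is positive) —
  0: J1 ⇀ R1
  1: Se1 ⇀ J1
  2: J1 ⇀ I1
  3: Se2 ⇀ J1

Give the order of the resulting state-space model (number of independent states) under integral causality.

β1 →J1  (source Se1 imposes e)
β3 →J1  (Se2 fixes effort; stroke away)
β2 →I1  (I1 outputs flow p/I1)
β0 →J1  (J1: bond 2 brought flow, rest push out)

1  (I1 all integral)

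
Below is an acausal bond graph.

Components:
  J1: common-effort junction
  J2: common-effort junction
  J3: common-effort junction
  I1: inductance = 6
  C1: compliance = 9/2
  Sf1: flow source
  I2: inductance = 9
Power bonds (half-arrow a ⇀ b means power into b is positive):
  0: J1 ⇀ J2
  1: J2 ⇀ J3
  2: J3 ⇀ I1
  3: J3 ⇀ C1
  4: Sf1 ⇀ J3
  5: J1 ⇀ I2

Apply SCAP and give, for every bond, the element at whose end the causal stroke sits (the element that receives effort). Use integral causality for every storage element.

bond 4 stroke at Sf1  (Sf1 (Sf) sets flow on bond)
bond 2 stroke at I1  (I1 outputs flow p/I1)
bond 3 stroke at J3  (C1 integral (e out))
bond 1 stroke at J2  (0-jn J3 has e-setter on 3)
bond 0 stroke at J1  (0-jn J2 has e-setter on 1)
bond 5 stroke at I2  (common-e at J1 fixed by 0)

#0 stroke at J1
#1 stroke at J2
#2 stroke at I1
#3 stroke at J3
#4 stroke at Sf1
#5 stroke at I2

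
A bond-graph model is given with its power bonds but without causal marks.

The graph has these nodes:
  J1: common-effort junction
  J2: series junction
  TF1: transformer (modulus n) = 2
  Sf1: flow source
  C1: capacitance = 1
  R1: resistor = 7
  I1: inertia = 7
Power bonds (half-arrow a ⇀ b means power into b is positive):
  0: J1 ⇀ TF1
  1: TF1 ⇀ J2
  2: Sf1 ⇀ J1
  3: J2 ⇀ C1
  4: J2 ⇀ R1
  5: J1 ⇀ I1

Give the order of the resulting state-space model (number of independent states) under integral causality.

2  (C1, I1 all integral)

#2 →Sf1  (Sf1: flow source, stroke at near end)
#3 →J2  (C1 outputs effort q/C1)
#5 →I1  (I1 integral (f out))
#0 →J1  (only one effort-in slot at J1)
#1 →TF1  (TF1 one-in-one-out from 0)
#4 →J2  (common-f at J2 fixed by 1)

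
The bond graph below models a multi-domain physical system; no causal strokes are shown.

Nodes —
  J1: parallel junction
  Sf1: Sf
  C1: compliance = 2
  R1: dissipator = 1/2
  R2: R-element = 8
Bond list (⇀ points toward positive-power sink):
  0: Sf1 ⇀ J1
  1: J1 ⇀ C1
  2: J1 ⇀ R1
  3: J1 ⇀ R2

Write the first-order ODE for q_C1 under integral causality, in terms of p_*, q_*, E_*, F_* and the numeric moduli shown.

#0 stroke→Sf1  (Sf1 fixes flow; stroke at Sf1)
#1 stroke→J1  (prefer integral on C1)
#2 stroke→R1  (0-jn J1 has e-setter on 1)
#3 stroke→R2  (common-e at J1 fixed by 1)

dq_C1/dt = F_Sf1 - 17*q_C1/16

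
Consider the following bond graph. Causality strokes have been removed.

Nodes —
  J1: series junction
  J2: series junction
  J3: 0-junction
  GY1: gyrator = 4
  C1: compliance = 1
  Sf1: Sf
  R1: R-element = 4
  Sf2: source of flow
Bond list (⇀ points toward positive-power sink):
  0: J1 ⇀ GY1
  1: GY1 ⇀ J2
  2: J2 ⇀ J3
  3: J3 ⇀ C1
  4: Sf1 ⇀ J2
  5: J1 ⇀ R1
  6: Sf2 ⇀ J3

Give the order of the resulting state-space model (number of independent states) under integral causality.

1  (C1 all integral)

#4 stroke→Sf1  (Sf1: flow source, stroke at near end)
#6 stroke→Sf2  (Sf2 fixes flow; stroke at Sf2)
#1 stroke→J2  (1-jn J2 has f-setter on 4)
#2 stroke→J2  (J2: bond 4 brought flow, rest push out)
#3 stroke→J3  (only one effort-in slot at J3)
#0 stroke→J1  (through GY1, causality inverts; strokes same side of GY1)
#5 stroke→R1  (closing 1-jn rule on J1)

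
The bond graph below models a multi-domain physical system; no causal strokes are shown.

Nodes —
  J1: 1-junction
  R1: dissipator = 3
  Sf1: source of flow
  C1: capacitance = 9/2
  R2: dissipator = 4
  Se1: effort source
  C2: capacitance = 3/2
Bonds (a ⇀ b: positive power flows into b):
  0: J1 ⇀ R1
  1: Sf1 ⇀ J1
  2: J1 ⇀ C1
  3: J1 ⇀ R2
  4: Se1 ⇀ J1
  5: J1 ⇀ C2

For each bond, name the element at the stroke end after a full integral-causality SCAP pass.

β1 →Sf1  (Sf1 fixes flow; stroke at Sf1)
β4 →J1  (Se1 fixes effort; stroke away)
β0 →J1  (J1 flow already set via bond 1)
β2 →J1  (J1 flow already set via bond 1)
β3 →J1  (J1 flow already set via bond 1)
β5 →J1  (J1: bond 1 brought flow, rest push out)

bond 0 stroke at J1
bond 1 stroke at Sf1
bond 2 stroke at J1
bond 3 stroke at J1
bond 4 stroke at J1
bond 5 stroke at J1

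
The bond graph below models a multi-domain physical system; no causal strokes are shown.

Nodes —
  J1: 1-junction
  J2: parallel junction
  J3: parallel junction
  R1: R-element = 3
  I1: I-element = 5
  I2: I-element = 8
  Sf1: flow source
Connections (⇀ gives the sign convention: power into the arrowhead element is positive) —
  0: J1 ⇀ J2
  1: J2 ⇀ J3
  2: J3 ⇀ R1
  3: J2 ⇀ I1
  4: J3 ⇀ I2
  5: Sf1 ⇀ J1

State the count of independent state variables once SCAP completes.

β5 stroke→Sf1  (Sf1: flow source, stroke at near end)
β0 stroke→J1  (1-jn J1 has f-setter on 5)
β3 stroke→I1  (I1 integral (f out))
β1 stroke→J2  (J2: last free bond brings effort in)
β4 stroke→I2  (I2: I, integral causality)
β2 stroke→J3  (closing 0-jn rule on J3)

2  (I1, I2 all integral)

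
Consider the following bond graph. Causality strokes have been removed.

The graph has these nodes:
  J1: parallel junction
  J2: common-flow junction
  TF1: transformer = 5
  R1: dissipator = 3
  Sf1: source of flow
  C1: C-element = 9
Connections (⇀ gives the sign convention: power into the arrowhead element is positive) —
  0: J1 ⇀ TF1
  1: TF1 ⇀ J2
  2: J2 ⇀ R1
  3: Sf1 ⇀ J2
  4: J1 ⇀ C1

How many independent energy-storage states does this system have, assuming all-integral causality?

1  (C1 all integral)

β3 →Sf1  (source Sf1 imposes f)
β1 →J2  (J2: bond 3 brought flow, rest push out)
β2 →J2  (common-f at J2 fixed by 3)
β0 →TF1  (TF1 one-in-one-out from 1)
β4 →J1  (J1 needs exactly one e-in)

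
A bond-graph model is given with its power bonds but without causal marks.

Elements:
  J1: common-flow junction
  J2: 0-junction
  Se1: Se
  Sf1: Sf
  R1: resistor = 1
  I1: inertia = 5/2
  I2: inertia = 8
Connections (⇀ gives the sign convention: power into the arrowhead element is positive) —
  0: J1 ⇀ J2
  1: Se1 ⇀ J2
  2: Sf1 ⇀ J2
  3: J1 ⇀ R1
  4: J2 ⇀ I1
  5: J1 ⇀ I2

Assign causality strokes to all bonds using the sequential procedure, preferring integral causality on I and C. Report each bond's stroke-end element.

β0 stroke→J1
β1 stroke→J2
β2 stroke→Sf1
β3 stroke→J1
β4 stroke→I1
β5 stroke→I2

bond 1 |J2  (source Se1 imposes e)
bond 2 |Sf1  (Sf1 (Sf) sets flow on bond)
bond 0 |J1  (J2 effort already set via bond 1)
bond 4 |I1  (J2 effort already set via bond 1)
bond 5 |I2  (I2 outputs flow p/I2)
bond 3 |J1  (J1: bond 5 brought flow, rest push out)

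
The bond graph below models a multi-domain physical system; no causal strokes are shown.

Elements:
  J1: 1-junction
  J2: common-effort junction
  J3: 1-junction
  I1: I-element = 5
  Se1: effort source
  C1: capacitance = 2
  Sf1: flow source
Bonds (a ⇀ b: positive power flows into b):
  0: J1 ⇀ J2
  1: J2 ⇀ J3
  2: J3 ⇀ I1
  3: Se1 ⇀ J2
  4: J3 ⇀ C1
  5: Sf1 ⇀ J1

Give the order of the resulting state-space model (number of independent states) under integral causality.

#3 →J2  (Se1: effort source, stroke at far end)
#5 →Sf1  (Sf1 (Sf) sets flow on bond)
#0 →J1  (J1: bond 5 brought flow, rest push out)
#1 →J3  (J2 effort already set via bond 3)
#2 →I1  (I1 integral (f out))
#4 →J3  (1-jn J3 has f-setter on 2)

2  (C1, I1 all integral)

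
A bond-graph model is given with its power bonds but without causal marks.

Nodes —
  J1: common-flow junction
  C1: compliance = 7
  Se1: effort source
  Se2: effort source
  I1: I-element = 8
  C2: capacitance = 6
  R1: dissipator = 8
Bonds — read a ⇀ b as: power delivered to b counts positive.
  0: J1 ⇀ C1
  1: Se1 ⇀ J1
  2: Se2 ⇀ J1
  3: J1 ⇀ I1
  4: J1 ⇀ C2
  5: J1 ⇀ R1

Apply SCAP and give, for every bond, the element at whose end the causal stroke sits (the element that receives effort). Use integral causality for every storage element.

bond 1 stroke→J1  (Se1 (Se) sets effort on bond)
bond 2 stroke→J1  (source Se2 imposes e)
bond 0 stroke→J1  (C1 integral (e out))
bond 3 stroke→I1  (I1: I, integral causality)
bond 4 stroke→J1  (common-f at J1 fixed by 3)
bond 5 stroke→J1  (J1: bond 3 brought flow, rest push out)

b0 stroke at J1
b1 stroke at J1
b2 stroke at J1
b3 stroke at I1
b4 stroke at J1
b5 stroke at J1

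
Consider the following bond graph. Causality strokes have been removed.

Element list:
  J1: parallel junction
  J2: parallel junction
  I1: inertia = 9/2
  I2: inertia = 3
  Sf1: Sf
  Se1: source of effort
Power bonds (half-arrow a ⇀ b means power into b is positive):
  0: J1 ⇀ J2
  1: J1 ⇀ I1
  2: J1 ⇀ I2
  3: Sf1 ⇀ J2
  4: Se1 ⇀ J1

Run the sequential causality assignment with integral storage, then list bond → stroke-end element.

b0 |J2
b1 |I1
b2 |I2
b3 |Sf1
b4 |J1

bond 3 |Sf1  (Sf1 fixes flow; stroke at Sf1)
bond 4 |J1  (source Se1 imposes e)
bond 0 |J2  (0-jn J1 has e-setter on 4)
bond 1 |I1  (common-e at J1 fixed by 4)
bond 2 |I2  (J1 effort already set via bond 4)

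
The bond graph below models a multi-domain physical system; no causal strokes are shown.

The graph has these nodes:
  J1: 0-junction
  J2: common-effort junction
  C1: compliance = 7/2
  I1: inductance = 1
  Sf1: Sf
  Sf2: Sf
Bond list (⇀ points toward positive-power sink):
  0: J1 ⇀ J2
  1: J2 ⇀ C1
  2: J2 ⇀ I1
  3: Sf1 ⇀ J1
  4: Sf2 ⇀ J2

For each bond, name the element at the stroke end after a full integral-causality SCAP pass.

b3 stroke→Sf1  (Sf1 fixes flow; stroke at Sf1)
b4 stroke→Sf2  (Sf2 fixes flow; stroke at Sf2)
b0 stroke→J1  (J1: last free bond brings effort in)
b1 stroke→J2  (prefer integral on C1)
b2 stroke→I1  (J2: bond 1 brought effort, rest push out)

#0 stroke at J1
#1 stroke at J2
#2 stroke at I1
#3 stroke at Sf1
#4 stroke at Sf2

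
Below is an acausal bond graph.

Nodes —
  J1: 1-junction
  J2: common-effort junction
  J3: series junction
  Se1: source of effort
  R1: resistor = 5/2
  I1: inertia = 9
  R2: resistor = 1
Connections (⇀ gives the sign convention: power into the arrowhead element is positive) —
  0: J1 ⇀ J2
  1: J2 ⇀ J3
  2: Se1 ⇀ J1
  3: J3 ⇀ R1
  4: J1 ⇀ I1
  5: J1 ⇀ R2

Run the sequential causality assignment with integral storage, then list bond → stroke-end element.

bond 2 |J1  (source Se1 imposes e)
bond 4 |I1  (prefer integral on I1)
bond 0 |J1  (J1: bond 4 brought flow, rest push out)
bond 5 |J1  (1-jn J1 has f-setter on 4)
bond 1 |J2  (closing 0-jn rule on J2)
bond 3 |J3  (J3: bond 1 brought flow, rest push out)

bond 0 stroke→J1
bond 1 stroke→J2
bond 2 stroke→J1
bond 3 stroke→J3
bond 4 stroke→I1
bond 5 stroke→J1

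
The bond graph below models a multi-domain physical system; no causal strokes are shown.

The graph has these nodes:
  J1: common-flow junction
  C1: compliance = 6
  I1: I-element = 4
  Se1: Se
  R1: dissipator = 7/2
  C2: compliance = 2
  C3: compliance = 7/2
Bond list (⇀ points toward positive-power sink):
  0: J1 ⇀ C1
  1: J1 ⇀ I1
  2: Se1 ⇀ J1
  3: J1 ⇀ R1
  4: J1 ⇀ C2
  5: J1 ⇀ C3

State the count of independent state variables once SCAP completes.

#2 |J1  (Se1 fixes effort; stroke away)
#0 |J1  (C1 integral (e out))
#1 |I1  (I1 integral (f out))
#3 |J1  (J1 flow already set via bond 1)
#4 |J1  (common-f at J1 fixed by 1)
#5 |J1  (1-jn J1 has f-setter on 1)

4  (C1, C2, C3, I1 all integral)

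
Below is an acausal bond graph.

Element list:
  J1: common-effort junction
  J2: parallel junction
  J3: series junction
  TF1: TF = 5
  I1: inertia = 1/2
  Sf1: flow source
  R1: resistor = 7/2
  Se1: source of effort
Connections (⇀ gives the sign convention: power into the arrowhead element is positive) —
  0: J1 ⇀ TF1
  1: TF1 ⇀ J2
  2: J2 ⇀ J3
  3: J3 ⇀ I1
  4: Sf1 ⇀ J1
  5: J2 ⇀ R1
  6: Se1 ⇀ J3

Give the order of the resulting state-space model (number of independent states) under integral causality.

b4 stroke at Sf1  (Sf1 (Sf) sets flow on bond)
b6 stroke at J3  (Se1: effort source, stroke at far end)
b0 stroke at J1  (J1: last free bond brings effort in)
b1 stroke at TF1  (through TF1, causality passes straight; one stroke at TF1)
b3 stroke at I1  (prefer integral on I1)
b2 stroke at J3  (J3: bond 3 brought flow, rest push out)
b5 stroke at J2  (only one effort-in slot at J2)

1  (I1 all integral)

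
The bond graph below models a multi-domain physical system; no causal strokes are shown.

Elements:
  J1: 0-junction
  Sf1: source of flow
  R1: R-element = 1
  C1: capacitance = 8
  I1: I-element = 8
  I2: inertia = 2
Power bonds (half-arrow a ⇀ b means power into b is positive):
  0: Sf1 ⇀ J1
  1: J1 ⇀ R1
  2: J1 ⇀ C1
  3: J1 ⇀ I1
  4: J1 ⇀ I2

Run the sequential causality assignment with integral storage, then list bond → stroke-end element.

bond 0 stroke at Sf1  (Sf1 fixes flow; stroke at Sf1)
bond 2 stroke at J1  (C1 outputs effort q/C1)
bond 1 stroke at R1  (0-jn J1 has e-setter on 2)
bond 3 stroke at I1  (J1: bond 2 brought effort, rest push out)
bond 4 stroke at I2  (J1: bond 2 brought effort, rest push out)

b0 |Sf1
b1 |R1
b2 |J1
b3 |I1
b4 |I2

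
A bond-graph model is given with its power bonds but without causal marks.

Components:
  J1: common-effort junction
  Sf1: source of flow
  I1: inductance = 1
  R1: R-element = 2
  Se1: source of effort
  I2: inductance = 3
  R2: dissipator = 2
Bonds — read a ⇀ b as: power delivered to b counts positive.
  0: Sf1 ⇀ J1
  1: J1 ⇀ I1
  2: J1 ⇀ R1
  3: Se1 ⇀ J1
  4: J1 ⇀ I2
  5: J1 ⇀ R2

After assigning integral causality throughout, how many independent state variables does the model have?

2  (I1, I2 all integral)

#0 stroke at Sf1  (Sf1 fixes flow; stroke at Sf1)
#3 stroke at J1  (Se1 (Se) sets effort on bond)
#1 stroke at I1  (J1: bond 3 brought effort, rest push out)
#2 stroke at R1  (J1: bond 3 brought effort, rest push out)
#4 stroke at I2  (common-e at J1 fixed by 3)
#5 stroke at R2  (0-jn J1 has e-setter on 3)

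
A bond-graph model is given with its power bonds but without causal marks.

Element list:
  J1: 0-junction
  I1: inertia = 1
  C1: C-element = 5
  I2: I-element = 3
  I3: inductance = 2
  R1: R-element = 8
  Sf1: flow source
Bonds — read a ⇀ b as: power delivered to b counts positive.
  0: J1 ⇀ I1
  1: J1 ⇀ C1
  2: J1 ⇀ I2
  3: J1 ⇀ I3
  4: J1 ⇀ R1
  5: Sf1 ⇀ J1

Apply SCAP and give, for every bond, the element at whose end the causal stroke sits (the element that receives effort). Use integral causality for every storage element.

bond 5 →Sf1  (Sf1 (Sf) sets flow on bond)
bond 0 →I1  (I1: I, integral causality)
bond 1 →J1  (C1: C, integral causality)
bond 2 →I2  (J1 effort already set via bond 1)
bond 3 →I3  (J1 effort already set via bond 1)
bond 4 →R1  (common-e at J1 fixed by 1)

#0 stroke at I1
#1 stroke at J1
#2 stroke at I2
#3 stroke at I3
#4 stroke at R1
#5 stroke at Sf1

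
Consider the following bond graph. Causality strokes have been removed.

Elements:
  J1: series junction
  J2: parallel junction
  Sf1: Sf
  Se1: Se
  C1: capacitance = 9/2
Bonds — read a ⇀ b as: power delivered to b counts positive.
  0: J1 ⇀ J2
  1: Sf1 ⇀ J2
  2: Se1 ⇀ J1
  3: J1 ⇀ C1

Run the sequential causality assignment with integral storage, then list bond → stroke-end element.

bond 1 stroke at Sf1  (Sf1: flow source, stroke at near end)
bond 2 stroke at J1  (Se1 fixes effort; stroke away)
bond 0 stroke at J2  (J2 needs exactly one e-in)
bond 3 stroke at J1  (common-f at J1 fixed by 0)

β0 stroke at J2
β1 stroke at Sf1
β2 stroke at J1
β3 stroke at J1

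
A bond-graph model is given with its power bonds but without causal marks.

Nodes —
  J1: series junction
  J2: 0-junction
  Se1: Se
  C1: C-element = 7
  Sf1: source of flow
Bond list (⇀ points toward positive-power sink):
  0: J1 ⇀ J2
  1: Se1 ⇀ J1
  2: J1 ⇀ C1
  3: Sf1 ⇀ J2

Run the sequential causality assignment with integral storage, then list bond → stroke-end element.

#0 stroke→J2
#1 stroke→J1
#2 stroke→J1
#3 stroke→Sf1

bond 1 |J1  (Se1: effort source, stroke at far end)
bond 3 |Sf1  (source Sf1 imposes f)
bond 0 |J2  (only one effort-in slot at J2)
bond 2 |J1  (J1 flow already set via bond 0)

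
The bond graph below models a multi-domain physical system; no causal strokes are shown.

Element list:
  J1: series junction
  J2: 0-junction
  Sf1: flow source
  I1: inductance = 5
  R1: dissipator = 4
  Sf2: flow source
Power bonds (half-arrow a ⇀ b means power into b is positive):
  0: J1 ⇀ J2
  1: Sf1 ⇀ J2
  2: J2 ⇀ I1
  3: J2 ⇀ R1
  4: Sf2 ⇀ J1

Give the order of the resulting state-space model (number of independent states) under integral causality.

1  (I1 all integral)

#1 →Sf1  (Sf1 fixes flow; stroke at Sf1)
#4 →Sf2  (source Sf2 imposes f)
#0 →J1  (common-f at J1 fixed by 4)
#2 →I1  (I1: I, integral causality)
#3 →J2  (J2 needs exactly one e-in)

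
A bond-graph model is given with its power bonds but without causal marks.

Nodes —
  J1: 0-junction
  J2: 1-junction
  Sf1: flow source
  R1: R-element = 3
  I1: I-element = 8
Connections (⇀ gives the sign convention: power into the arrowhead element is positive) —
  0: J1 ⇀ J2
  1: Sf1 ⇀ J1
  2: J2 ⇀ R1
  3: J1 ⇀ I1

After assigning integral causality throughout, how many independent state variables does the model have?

1  (I1 all integral)

bond 1 stroke→Sf1  (source Sf1 imposes f)
bond 3 stroke→I1  (I1 integral (f out))
bond 0 stroke→J1  (only one effort-in slot at J1)
bond 2 stroke→J2  (J2 flow already set via bond 0)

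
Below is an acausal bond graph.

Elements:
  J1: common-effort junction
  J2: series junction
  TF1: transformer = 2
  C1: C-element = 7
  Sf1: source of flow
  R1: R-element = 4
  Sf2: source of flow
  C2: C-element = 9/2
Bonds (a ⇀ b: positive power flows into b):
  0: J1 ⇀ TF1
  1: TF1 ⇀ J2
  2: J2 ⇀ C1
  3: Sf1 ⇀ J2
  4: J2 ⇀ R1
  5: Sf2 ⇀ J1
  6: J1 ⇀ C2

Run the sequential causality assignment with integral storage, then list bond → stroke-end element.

β3 stroke at Sf1  (Sf1: flow source, stroke at near end)
β5 stroke at Sf2  (Sf2 fixes flow; stroke at Sf2)
β1 stroke at J2  (1-jn J2 has f-setter on 3)
β2 stroke at J2  (J2: bond 3 brought flow, rest push out)
β4 stroke at J2  (1-jn J2 has f-setter on 3)
β0 stroke at TF1  (TF1 one-in-one-out from 1)
β6 stroke at J1  (J1 needs exactly one e-in)

b0 →TF1
b1 →J2
b2 →J2
b3 →Sf1
b4 →J2
b5 →Sf2
b6 →J1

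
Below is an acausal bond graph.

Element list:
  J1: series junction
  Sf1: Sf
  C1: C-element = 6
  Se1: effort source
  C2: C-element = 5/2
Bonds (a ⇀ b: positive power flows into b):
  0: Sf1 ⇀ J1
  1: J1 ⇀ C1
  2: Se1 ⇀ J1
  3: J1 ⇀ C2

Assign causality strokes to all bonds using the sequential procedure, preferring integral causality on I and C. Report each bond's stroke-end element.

β0 stroke→Sf1  (Sf1: flow source, stroke at near end)
β2 stroke→J1  (Se1 (Se) sets effort on bond)
β1 stroke→J1  (J1: bond 0 brought flow, rest push out)
β3 stroke→J1  (J1 flow already set via bond 0)

b0 stroke→Sf1
b1 stroke→J1
b2 stroke→J1
b3 stroke→J1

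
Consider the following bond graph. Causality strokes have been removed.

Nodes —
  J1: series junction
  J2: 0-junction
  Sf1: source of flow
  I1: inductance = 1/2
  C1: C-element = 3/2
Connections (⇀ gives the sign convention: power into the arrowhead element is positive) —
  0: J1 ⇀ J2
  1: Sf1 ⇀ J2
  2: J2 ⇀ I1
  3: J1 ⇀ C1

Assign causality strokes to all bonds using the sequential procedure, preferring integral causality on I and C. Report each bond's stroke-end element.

#1 →Sf1  (source Sf1 imposes f)
#2 →I1  (I1 integral (f out))
#0 →J2  (only one effort-in slot at J2)
#3 →J1  (1-jn J1 has f-setter on 0)

β0 →J2
β1 →Sf1
β2 →I1
β3 →J1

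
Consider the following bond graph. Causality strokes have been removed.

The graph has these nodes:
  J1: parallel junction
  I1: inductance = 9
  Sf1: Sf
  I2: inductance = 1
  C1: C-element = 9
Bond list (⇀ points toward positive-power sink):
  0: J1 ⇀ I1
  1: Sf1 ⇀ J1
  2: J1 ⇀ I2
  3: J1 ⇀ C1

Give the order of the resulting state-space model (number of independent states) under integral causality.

3  (C1, I1, I2 all integral)

b1 →Sf1  (Sf1 fixes flow; stroke at Sf1)
b0 →I1  (I1 outputs flow p/I1)
b2 →I2  (prefer integral on I2)
b3 →J1  (only one effort-in slot at J1)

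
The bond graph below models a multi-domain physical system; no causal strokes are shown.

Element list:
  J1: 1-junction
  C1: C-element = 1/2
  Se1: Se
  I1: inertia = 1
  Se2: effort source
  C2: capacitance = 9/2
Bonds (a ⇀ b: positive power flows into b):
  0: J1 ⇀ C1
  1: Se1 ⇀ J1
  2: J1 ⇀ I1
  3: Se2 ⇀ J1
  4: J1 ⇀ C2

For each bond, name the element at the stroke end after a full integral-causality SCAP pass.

bond 0 |J1
bond 1 |J1
bond 2 |I1
bond 3 |J1
bond 4 |J1

bond 1 stroke at J1  (Se1 (Se) sets effort on bond)
bond 3 stroke at J1  (Se2 (Se) sets effort on bond)
bond 0 stroke at J1  (C1: C, integral causality)
bond 2 stroke at I1  (prefer integral on I1)
bond 4 stroke at J1  (common-f at J1 fixed by 2)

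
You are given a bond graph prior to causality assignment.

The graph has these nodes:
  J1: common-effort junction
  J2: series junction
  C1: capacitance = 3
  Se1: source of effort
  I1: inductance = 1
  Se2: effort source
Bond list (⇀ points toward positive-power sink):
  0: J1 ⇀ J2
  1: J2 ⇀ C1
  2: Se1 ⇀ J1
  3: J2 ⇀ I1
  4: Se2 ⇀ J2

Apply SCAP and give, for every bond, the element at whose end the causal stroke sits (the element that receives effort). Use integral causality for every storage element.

b2 stroke at J1  (source Se1 imposes e)
b4 stroke at J2  (source Se2 imposes e)
b0 stroke at J2  (common-e at J1 fixed by 2)
b1 stroke at J2  (C1 outputs effort q/C1)
b3 stroke at I1  (only one flow-in slot at J2)

bond 0 stroke at J2
bond 1 stroke at J2
bond 2 stroke at J1
bond 3 stroke at I1
bond 4 stroke at J2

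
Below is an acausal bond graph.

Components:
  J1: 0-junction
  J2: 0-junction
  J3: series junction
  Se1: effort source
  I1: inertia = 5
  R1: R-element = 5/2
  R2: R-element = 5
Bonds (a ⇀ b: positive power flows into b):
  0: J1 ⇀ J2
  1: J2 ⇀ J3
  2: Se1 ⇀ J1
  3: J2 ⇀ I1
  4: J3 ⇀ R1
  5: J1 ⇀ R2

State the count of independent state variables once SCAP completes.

β2 →J1  (Se1: effort source, stroke at far end)
β0 →J2  (J1: bond 2 brought effort, rest push out)
β5 →R2  (J1 effort already set via bond 2)
β1 →J3  (J2: bond 0 brought effort, rest push out)
β3 →I1  (J2 effort already set via bond 0)
β4 →R1  (J3: last free bond brings flow in)

1  (I1 all integral)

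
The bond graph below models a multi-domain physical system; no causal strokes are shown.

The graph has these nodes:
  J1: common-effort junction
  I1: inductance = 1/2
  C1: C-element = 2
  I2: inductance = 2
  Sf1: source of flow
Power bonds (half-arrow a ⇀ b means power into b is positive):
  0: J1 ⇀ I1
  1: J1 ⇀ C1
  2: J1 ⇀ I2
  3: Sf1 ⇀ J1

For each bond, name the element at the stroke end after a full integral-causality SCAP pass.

bond 3 →Sf1  (source Sf1 imposes f)
bond 0 →I1  (I1: I, integral causality)
bond 1 →J1  (prefer integral on C1)
bond 2 →I2  (J1: bond 1 brought effort, rest push out)

b0 stroke at I1
b1 stroke at J1
b2 stroke at I2
b3 stroke at Sf1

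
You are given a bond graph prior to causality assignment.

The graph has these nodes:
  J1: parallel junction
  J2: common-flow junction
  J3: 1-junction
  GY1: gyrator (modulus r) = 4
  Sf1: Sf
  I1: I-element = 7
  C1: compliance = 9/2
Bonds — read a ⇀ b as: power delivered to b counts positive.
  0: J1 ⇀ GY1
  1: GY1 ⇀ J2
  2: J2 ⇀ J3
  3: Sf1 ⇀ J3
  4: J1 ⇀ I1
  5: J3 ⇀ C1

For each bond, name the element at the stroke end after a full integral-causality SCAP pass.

#0 |J1
#1 |J2
#2 |J3
#3 |Sf1
#4 |I1
#5 |J3

#3 →Sf1  (Sf1 (Sf) sets flow on bond)
#2 →J3  (J3 flow already set via bond 3)
#5 →J3  (1-jn J3 has f-setter on 3)
#1 →J2  (1-jn J2 has f-setter on 2)
#0 →J1  (GY1 both-in/both-out from 1)
#4 →I1  (J1 effort already set via bond 0)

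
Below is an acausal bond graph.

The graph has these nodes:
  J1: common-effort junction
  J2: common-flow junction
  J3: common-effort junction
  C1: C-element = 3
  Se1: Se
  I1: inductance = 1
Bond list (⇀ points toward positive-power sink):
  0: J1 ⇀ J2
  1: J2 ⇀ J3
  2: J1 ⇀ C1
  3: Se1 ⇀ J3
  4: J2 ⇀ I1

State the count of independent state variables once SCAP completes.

2  (C1, I1 all integral)

#3 stroke at J3  (source Se1 imposes e)
#1 stroke at J2  (J3 effort already set via bond 3)
#2 stroke at J1  (C1 integral (e out))
#0 stroke at J2  (J1: bond 2 brought effort, rest push out)
#4 stroke at I1  (J2: last free bond brings flow in)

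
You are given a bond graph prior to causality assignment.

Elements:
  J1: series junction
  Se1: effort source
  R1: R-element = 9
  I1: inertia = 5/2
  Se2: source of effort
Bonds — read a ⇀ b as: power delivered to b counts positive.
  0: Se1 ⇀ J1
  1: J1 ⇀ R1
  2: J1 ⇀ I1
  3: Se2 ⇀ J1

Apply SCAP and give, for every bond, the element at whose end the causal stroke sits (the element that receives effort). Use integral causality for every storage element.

bond 0 |J1
bond 1 |J1
bond 2 |I1
bond 3 |J1

b0 stroke at J1  (Se1 fixes effort; stroke away)
b3 stroke at J1  (Se2 (Se) sets effort on bond)
b2 stroke at I1  (I1 outputs flow p/I1)
b1 stroke at J1  (1-jn J1 has f-setter on 2)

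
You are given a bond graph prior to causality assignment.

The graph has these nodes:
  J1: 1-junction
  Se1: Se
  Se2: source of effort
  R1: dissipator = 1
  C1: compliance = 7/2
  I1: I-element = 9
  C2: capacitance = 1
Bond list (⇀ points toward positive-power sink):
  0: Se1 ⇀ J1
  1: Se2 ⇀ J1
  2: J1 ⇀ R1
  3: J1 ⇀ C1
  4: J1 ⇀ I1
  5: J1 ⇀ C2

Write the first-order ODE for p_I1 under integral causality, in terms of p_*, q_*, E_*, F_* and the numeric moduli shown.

dp_I1/dt = E_Se1 + E_Se2 - p_I1/9 - 2*q_C1/7 - q_C2

b0 stroke→J1  (Se1: effort source, stroke at far end)
b1 stroke→J1  (source Se2 imposes e)
b3 stroke→J1  (prefer integral on C1)
b4 stroke→I1  (I1 outputs flow p/I1)
b2 stroke→J1  (common-f at J1 fixed by 4)
b5 stroke→J1  (J1 flow already set via bond 4)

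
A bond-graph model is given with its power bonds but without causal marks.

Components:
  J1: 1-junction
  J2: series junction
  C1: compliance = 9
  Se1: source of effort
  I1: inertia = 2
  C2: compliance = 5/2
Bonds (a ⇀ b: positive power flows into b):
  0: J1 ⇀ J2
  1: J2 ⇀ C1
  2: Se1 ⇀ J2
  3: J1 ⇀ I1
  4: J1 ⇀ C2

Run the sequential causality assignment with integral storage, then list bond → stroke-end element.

b2 stroke→J2  (Se1: effort source, stroke at far end)
b1 stroke→J2  (C1: C, integral causality)
b0 stroke→J1  (only one flow-in slot at J2)
b3 stroke→I1  (I1: I, integral causality)
b4 stroke→J1  (J1: bond 3 brought flow, rest push out)

β0 →J1
β1 →J2
β2 →J2
β3 →I1
β4 →J1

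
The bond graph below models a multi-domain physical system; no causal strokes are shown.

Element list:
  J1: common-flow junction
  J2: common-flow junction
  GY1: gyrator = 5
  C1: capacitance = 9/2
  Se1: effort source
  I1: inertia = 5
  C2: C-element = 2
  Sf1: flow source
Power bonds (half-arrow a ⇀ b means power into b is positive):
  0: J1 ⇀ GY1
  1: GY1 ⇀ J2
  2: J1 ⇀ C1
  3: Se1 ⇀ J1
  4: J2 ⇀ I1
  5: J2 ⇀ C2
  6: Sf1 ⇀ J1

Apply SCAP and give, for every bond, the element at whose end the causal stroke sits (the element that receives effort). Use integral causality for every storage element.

b3 stroke→J1  (Se1 fixes effort; stroke away)
b6 stroke→Sf1  (Sf1: flow source, stroke at near end)
b0 stroke→J1  (J1: bond 6 brought flow, rest push out)
b2 stroke→J1  (1-jn J1 has f-setter on 6)
b1 stroke→J2  (GY1 both-in/both-out from 0)
b4 stroke→I1  (prefer integral on I1)
b5 stroke→J2  (J2 flow already set via bond 4)

bond 0 stroke→J1
bond 1 stroke→J2
bond 2 stroke→J1
bond 3 stroke→J1
bond 4 stroke→I1
bond 5 stroke→J2
bond 6 stroke→Sf1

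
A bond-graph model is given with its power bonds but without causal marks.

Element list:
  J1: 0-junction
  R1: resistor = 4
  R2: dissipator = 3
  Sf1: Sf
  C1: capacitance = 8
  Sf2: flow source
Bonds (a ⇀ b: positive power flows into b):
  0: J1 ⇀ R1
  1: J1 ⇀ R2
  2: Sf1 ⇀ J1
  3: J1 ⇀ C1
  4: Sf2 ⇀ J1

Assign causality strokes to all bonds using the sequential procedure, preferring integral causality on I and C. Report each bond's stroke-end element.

bond 0 →R1
bond 1 →R2
bond 2 →Sf1
bond 3 →J1
bond 4 →Sf2

b2 |Sf1  (Sf1: flow source, stroke at near end)
b4 |Sf2  (source Sf2 imposes f)
b3 |J1  (C1: C, integral causality)
b0 |R1  (J1: bond 3 brought effort, rest push out)
b1 |R2  (0-jn J1 has e-setter on 3)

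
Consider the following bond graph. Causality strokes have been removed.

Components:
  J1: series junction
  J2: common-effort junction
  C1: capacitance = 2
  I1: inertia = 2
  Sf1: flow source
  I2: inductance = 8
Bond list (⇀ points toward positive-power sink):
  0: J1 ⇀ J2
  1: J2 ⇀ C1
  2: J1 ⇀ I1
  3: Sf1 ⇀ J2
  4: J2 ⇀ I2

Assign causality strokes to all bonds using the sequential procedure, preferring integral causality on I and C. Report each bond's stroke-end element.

#3 →Sf1  (Sf1 fixes flow; stroke at Sf1)
#1 →J2  (C1 outputs effort q/C1)
#0 →J1  (J2 effort already set via bond 1)
#4 →I2  (0-jn J2 has e-setter on 1)
#2 →I1  (only one flow-in slot at J1)

#0 |J1
#1 |J2
#2 |I1
#3 |Sf1
#4 |I2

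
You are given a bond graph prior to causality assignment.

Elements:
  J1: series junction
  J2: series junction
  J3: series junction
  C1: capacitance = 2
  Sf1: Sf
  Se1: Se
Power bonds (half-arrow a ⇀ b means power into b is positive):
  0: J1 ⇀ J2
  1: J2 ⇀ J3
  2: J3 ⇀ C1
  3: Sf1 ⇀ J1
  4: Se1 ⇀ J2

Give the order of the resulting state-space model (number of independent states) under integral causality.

β3 stroke→Sf1  (Sf1 fixes flow; stroke at Sf1)
β4 stroke→J2  (Se1 fixes effort; stroke away)
β0 stroke→J1  (J1 flow already set via bond 3)
β1 stroke→J2  (common-f at J2 fixed by 0)
β2 stroke→J3  (J3: bond 1 brought flow, rest push out)

1  (C1 all integral)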